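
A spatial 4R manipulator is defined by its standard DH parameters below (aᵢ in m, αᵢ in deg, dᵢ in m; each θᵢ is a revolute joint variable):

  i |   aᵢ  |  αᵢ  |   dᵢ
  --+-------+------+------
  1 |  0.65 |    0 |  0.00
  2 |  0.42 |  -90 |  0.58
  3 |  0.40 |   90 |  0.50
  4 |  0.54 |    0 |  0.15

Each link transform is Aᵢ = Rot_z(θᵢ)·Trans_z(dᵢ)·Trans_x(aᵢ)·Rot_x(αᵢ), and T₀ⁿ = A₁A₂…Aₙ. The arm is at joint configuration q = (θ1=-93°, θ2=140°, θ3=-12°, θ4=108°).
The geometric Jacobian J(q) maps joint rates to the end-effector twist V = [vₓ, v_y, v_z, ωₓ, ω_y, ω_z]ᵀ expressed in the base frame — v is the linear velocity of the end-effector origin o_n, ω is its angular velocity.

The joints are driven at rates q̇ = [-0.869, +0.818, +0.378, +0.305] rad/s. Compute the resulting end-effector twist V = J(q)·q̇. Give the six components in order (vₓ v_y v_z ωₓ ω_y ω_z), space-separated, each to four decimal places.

-0.5228 -0.0469 -0.1070 -0.3197 0.2114 0.2473

o_n = [-0.3546, 0.4933, 0.7752]
J₁: ẑ×o_n = [-0.4933, -0.3546, 0.0000], ω = ẑ
J2: z=[0.0000, 0.0000, 1.0000] o=[-0.0340, -0.6491, 0.0000] → [-1.1424, -0.3206, 0.0000, 0.0000, 0.0000, 1.0000]
J3: z=[-0.7314, 0.6820, 0.0000] o=[0.2524, -0.3419, 0.5800] → [0.1331, 0.1428, -0.1968, -0.7314, 0.6820, 0.0000]
J4: z=[-0.1418, -0.1521, 0.9781] o=[0.1536, 0.2852, 0.6632] → [-0.2206, -0.4812, -0.1068, -0.1418, -0.1521, 0.9781]
V = J·q̇ = [-0.5228, -0.0469, -0.1070, -0.3197, 0.2114, 0.2473]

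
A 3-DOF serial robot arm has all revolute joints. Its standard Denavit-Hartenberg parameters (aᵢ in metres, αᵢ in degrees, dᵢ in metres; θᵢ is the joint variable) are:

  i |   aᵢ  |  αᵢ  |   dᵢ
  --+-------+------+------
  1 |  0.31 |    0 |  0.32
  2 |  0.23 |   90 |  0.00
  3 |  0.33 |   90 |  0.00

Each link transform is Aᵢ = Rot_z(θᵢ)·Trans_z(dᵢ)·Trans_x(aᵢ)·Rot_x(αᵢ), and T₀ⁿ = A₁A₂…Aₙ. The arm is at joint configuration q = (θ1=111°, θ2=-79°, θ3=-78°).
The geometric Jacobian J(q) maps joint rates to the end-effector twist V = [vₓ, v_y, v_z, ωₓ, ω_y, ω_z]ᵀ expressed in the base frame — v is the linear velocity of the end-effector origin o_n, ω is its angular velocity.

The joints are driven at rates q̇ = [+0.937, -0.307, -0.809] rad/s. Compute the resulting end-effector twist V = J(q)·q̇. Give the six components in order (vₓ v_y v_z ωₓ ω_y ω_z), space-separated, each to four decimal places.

o_n = [0.1421, 0.4476, -0.0028]
J₁: ẑ×o_n = [-0.4476, 0.1421, 0.0000], ω = ẑ
J2: z=[0.0000, 0.0000, 1.0000] o=[-0.1111, 0.2894, 0.3200] → [-0.1582, 0.2532, 0.0000, 0.0000, 0.0000, 1.0000]
J3: z=[0.5299, -0.8480, 0.0000] o=[0.0840, 0.4113, 0.3200] → [0.2737, 0.1711, 0.0686, 0.5299, -0.8480, 0.0000]
V = J·q̇ = [-0.5923, -0.0829, -0.0555, -0.4287, 0.6861, 0.6300]

-0.5923 -0.0829 -0.0555 -0.4287 0.6861 0.6300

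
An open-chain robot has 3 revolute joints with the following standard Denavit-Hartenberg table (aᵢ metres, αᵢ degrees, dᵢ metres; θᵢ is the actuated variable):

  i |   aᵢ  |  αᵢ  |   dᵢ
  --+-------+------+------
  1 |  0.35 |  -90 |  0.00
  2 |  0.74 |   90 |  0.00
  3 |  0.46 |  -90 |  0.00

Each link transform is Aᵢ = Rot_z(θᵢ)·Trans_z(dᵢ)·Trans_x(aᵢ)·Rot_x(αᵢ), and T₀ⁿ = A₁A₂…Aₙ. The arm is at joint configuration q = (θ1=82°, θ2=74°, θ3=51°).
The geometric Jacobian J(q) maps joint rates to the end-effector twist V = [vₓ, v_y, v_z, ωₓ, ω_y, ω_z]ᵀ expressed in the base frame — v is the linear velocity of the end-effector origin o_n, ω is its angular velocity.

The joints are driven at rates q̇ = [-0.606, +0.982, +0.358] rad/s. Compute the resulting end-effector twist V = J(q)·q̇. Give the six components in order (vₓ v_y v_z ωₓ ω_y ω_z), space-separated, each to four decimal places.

0.1677 -0.8218 -0.1556 -0.9245 0.4775 -0.5073

o_n = [-0.2658, 0.6774, -0.9896]
J₁: ẑ×o_n = [-0.6774, -0.2658, 0.0000], ω = ẑ
J2: z=[-0.9903, 0.1392, 0.0000] o=[0.0487, 0.3466, 0.0000] → [-0.1377, -0.9800, -0.2838, -0.9903, 0.1392, 0.0000]
J3: z=[0.1338, 0.9519, 0.2756] o=[0.0771, 0.5486, -0.7113] → [-0.3004, -0.0573, 0.3436, 0.1338, 0.9519, 0.2756]
V = J·q̇ = [0.1677, -0.8218, -0.1556, -0.9245, 0.4775, -0.5073]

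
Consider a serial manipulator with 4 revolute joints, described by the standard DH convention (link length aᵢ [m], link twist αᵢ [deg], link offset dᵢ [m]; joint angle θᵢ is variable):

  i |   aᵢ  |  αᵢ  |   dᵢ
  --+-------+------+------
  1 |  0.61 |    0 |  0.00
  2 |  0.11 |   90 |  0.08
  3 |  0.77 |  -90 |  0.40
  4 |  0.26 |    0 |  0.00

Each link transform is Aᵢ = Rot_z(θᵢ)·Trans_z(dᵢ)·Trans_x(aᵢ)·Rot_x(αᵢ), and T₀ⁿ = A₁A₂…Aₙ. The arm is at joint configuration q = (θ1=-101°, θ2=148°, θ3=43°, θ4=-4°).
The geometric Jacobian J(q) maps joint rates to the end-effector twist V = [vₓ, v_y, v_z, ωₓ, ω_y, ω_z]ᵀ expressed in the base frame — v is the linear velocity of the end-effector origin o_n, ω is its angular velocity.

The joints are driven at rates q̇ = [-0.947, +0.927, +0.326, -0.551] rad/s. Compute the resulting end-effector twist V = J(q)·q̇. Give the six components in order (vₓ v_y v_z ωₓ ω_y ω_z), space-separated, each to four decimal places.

o_n = [0.7779, -0.2529, 0.7820]
J₁: ẑ×o_n = [0.2529, 0.7779, -0.0000], ω = ẑ
J2: z=[0.0000, 0.0000, 1.0000] o=[-0.1164, -0.5988, 0.0000] → [-0.3459, 0.8943, 0.0000, 0.0000, 0.0000, 1.0000]
J3: z=[0.7314, -0.6820, 0.0000] o=[-0.0414, -0.5183, 0.0800] → [-0.4788, -0.5134, 0.7528, 0.7314, -0.6820, 0.0000]
J4: z=[-0.4651, -0.4988, 0.7314] o=[0.6352, -0.3793, 0.6051] → [-0.1806, 0.1866, 0.0124, -0.4651, -0.4988, 0.7314]
V = J·q̇ = [-0.6167, -0.1778, 0.2386, 0.4947, 0.0525, -0.4230]

-0.6167 -0.1778 0.2386 0.4947 0.0525 -0.4230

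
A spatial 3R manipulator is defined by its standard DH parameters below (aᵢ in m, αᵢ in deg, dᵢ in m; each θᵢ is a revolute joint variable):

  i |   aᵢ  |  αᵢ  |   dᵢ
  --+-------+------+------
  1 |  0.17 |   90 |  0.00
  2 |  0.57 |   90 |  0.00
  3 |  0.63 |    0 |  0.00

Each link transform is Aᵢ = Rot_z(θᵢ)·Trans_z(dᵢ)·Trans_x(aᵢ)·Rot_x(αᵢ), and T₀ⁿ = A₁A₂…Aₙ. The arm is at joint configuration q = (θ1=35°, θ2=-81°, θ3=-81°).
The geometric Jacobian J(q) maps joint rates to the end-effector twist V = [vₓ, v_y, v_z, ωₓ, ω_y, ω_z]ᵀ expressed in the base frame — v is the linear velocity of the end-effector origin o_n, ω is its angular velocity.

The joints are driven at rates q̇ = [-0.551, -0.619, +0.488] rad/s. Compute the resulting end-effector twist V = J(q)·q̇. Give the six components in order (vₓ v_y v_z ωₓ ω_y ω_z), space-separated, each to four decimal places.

0.0993 -0.1739 -0.3647 -0.7499 0.2306 -0.6273

o_n = [-0.1320, 0.6672, -0.6603]
J₁: ẑ×o_n = [-0.6672, -0.1320, 0.0000], ω = ẑ
J2: z=[0.5736, -0.8192, 0.0000] o=[0.1393, 0.0975, 0.0000] → [0.5409, 0.3787, 0.1046, 0.5736, -0.8192, 0.0000]
J3: z=[-0.8091, -0.5665, -0.1564] o=[0.2123, 0.1487, -0.5630] → [0.1363, -0.0249, -0.6146, -0.8091, -0.5665, -0.1564]
V = J·q̇ = [0.0993, -0.1739, -0.3647, -0.7499, 0.2306, -0.6273]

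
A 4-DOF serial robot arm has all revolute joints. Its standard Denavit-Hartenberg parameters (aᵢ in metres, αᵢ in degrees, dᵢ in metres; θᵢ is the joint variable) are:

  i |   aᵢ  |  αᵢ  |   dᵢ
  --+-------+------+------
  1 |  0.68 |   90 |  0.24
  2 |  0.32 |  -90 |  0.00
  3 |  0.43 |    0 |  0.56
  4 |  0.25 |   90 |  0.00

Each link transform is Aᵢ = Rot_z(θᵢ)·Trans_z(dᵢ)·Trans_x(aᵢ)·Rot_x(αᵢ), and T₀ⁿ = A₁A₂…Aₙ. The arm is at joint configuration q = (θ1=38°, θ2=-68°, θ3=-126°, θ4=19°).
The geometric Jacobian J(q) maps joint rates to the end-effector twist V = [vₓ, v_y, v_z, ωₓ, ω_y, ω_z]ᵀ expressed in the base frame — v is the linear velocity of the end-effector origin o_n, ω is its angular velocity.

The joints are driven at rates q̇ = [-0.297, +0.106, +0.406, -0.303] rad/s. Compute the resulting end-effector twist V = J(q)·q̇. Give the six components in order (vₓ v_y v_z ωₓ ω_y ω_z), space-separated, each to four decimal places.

0.1803 -0.4501 -0.0990 0.1405 -0.0247 -0.2584

o_n = [1.3046, 0.2744, 0.4552]
J₁: ẑ×o_n = [-0.2744, 1.3046, 0.0000], ω = ẑ
J2: z=[0.6157, -0.7880, 0.0000] o=[0.5358, 0.4186, 0.2400] → [-0.1696, -0.1325, 0.5170, 0.6157, -0.7880, 0.0000]
J3: z=[0.7306, 0.5708, 0.3746] o=[0.6303, 0.4925, -0.0567] → [0.3739, -0.1214, -0.5442, 0.7306, 0.5708, 0.3746]
J4: z=[0.7306, 0.5708, 0.3746] o=[1.1790, 0.4797, 0.3874] → [0.1156, -0.0025, -0.2217, 0.7306, 0.5708, 0.3746]
V = J·q̇ = [0.1803, -0.4501, -0.0990, 0.1405, -0.0247, -0.2584]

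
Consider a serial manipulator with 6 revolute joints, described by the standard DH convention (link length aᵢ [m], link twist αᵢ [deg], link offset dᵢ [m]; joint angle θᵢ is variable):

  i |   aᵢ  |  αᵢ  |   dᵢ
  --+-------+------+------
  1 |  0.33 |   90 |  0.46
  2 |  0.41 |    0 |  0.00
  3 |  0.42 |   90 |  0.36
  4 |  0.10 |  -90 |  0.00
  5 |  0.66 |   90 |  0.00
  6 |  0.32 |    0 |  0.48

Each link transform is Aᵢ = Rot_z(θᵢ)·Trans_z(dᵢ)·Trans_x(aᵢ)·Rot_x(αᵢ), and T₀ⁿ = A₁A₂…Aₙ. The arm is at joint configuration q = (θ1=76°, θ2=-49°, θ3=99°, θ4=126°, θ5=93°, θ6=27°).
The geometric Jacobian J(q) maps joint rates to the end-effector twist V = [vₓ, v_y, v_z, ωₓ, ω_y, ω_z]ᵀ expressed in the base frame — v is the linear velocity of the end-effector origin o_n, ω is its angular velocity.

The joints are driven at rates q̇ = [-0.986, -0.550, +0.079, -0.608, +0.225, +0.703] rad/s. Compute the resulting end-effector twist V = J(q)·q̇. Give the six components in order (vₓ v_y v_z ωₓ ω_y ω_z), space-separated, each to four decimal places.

-0.2819 -0.4030 0.3324 -0.2462 -0.8416 -1.0271

o_n = [0.6463, -0.3148, 0.7665]
J₁: ẑ×o_n = [0.3148, 0.6463, -0.0000], ω = ẑ
J2: z=[0.9703, -0.2419, 0.0000] o=[0.0798, 0.3202, 0.4600] → [-0.0742, -0.2974, -0.4790, 0.9703, -0.2419, 0.0000]
J3: z=[0.9703, -0.2419, 0.0000] o=[0.1449, 0.5812, 0.1506] → [-0.1490, -0.5976, -0.7480, 0.9703, -0.2419, 0.0000]
J4: z=[0.1853, 0.7433, -0.6428] o=[0.5595, 0.7561, 0.4723] → [-0.4696, -0.1103, -0.2630, 0.1853, 0.7433, -0.6428]
J5: z=[-0.6961, -0.3624, -0.6197] o=[0.6289, 0.6998, 0.4273] → [-0.7517, 0.2253, 0.7126, -0.6961, -0.3624, -0.6197]
J6: z=[0.6829, -0.6004, -0.4160] o=[0.4828, 0.2293, 0.8665] → [-0.1663, 0.0002, -0.2734, 0.6829, -0.6004, -0.4160]
V = J·q̇ = [-0.2819, -0.4030, 0.3324, -0.2462, -0.8416, -1.0271]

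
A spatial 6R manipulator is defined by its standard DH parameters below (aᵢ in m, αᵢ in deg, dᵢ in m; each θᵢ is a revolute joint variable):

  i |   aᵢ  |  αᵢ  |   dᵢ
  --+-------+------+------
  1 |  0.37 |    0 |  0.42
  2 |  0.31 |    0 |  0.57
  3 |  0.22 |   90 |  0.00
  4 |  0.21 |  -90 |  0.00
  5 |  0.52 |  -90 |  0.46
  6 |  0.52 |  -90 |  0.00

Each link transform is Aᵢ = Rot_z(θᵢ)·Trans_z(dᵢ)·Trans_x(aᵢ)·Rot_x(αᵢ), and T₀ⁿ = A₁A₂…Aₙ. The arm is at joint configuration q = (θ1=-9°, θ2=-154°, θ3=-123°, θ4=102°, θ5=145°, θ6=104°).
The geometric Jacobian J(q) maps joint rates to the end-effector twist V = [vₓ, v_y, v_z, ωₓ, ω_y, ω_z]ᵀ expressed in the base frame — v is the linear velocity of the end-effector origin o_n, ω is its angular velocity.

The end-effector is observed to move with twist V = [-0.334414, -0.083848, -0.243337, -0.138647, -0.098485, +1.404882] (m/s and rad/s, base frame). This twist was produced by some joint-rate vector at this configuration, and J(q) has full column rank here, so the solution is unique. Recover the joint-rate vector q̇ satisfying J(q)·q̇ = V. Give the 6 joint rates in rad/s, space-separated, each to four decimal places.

o_n = [-0.0692, 0.1897, 0.8888]
J₁: ẑ×o_n = [-0.1897, -0.0692, 0.0000], ω = ẑ
J2: z=[0.0000, 0.0000, 1.0000] o=[0.3654, -0.0579, 0.4200] → [-0.2476, -0.4347, 0.0000, 0.0000, 0.0000, 1.0000]
J3: z=[0.0000, 0.0000, 1.0000] o=[0.0690, -0.1485, 0.9900] → [-0.3383, -0.1382, 0.0000, 0.0000, 0.0000, 1.0000]
J4: z=[0.9613, -0.2756, 0.0000] o=[0.1296, 0.0630, 0.9900] → [0.0279, 0.0973, 0.0671, 0.9613, -0.2756, 0.0000]
J5: z=[-0.2696, -0.9403, -0.2079] o=[0.1176, 0.0210, 1.1954] → [0.3234, -0.0438, -0.2212, -0.2696, -0.9403, -0.2079]
J6: z=[0.8203, -0.1112, -0.5610] o=[-0.2687, -0.2442, 0.6831] → [0.2206, -0.2807, 0.3781, 0.8203, -0.1112, -0.5610]
q̇ = J⁺·V = [0.4790, 0.7200, -0.1740, 0.4640, 0.0510, -0.6960]

0.4790 0.7200 -0.1740 0.4640 0.0510 -0.6960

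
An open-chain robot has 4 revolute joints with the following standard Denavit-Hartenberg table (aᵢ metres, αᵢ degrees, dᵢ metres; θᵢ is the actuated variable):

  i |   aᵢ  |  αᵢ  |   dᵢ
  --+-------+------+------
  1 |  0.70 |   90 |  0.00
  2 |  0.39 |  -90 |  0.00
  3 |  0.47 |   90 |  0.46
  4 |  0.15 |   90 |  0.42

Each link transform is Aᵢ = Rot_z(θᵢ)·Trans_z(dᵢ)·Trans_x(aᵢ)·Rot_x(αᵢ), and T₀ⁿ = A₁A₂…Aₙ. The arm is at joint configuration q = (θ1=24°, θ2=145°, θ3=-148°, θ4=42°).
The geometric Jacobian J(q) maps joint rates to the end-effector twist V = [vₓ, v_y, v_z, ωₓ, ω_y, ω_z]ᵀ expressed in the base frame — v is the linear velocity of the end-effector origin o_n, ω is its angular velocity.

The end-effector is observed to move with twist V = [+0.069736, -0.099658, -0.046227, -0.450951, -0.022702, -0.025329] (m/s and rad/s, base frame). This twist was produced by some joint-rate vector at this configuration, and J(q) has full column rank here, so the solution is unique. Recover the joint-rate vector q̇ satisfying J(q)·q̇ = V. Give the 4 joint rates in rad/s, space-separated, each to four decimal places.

o_n = [0.5700, 0.3064, -0.6458]
J₁: ẑ×o_n = [-0.3064, 0.5700, 0.0000], ω = ẑ
J2: z=[0.4067, -0.9135, 0.0000] o=[0.6395, 0.2847, 0.0000] → [0.5900, 0.2627, -0.0546, 0.4067, -0.9135, 0.0000]
J3: z=[-0.5240, -0.2333, -0.8192] o=[0.3476, 0.1548, 0.2237] → [0.3270, -0.6378, -0.0276, -0.5240, -0.2333, -0.8192]
J4: z=[0.0516, 0.9513, -0.3039] o=[0.5062, -0.0473, -0.3817] → [-0.1437, -0.0058, -0.0425, 0.0516, 0.9513, -0.3039]
q̇ = J⁺·V = [0.8700, 0.1070, 0.9750, 0.3180]

0.8700 0.1070 0.9750 0.3180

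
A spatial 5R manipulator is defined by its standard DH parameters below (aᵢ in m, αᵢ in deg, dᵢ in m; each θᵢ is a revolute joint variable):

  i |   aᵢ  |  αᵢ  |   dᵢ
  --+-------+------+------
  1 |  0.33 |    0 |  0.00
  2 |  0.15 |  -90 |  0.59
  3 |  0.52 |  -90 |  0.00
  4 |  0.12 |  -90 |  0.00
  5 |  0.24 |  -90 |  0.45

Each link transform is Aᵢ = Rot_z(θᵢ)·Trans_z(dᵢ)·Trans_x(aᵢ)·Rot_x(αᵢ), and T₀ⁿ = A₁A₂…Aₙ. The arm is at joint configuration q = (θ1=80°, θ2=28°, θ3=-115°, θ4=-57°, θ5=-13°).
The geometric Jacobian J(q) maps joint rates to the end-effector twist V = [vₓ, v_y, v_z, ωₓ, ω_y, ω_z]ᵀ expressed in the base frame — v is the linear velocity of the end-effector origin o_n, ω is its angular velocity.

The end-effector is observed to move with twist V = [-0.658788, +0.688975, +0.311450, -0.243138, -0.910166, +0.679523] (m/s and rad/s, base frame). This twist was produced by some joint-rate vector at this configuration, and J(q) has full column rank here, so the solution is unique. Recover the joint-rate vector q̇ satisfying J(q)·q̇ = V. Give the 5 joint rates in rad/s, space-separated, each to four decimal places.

o_n = [0.0891, 0.0601, 1.6008]
J₁: ẑ×o_n = [-0.0601, 0.0891, 0.0000], ω = ẑ
J2: z=[0.0000, 0.0000, 1.0000] o=[0.0573, 0.3250, 0.0000] → [0.2649, 0.0317, -0.0000, 0.0000, 0.0000, 1.0000]
J3: z=[-0.9511, -0.3090, 0.0000] o=[0.0110, 0.4676, 0.5900] → [-0.3124, 0.9613, 0.4118, -0.9511, -0.3090, 0.0000]
J4: z=[-0.2801, 0.8619, 0.4226] o=[0.0789, 0.2586, 1.0613] → [0.5490, 0.1554, 0.0468, -0.2801, 0.8619, 0.4226]
J5: z=[0.6275, -0.1688, 0.7601] o=[-0.0083, 0.2013, 1.1205] → [0.0263, -0.2274, -0.0722, 0.6275, -0.1688, 0.7601]
q̇ = J⁺·V = [0.4710, -0.1900, 0.9640, -0.5480, 0.8290]

0.4710 -0.1900 0.9640 -0.5480 0.8290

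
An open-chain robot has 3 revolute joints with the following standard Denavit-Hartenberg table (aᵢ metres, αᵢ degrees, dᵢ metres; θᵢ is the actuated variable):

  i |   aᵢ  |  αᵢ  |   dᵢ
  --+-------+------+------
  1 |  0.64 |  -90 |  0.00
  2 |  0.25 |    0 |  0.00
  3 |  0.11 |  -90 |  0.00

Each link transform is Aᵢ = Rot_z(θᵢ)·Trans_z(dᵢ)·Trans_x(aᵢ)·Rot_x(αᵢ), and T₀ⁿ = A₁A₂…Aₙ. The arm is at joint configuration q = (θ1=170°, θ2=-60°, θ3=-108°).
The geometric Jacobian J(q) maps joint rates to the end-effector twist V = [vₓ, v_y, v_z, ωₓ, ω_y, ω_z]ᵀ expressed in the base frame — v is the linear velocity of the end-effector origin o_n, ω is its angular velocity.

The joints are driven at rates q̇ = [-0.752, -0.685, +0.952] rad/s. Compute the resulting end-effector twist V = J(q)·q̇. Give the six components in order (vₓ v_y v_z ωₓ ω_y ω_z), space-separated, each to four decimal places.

o_n = [-0.6474, 0.1142, 0.2394]
J₁: ẑ×o_n = [-0.1142, -0.6474, 0.0000], ω = ẑ
J2: z=[-0.1736, -0.9848, 0.0000] o=[-0.6303, 0.1111, 0.0000] → [-0.2357, 0.0416, -0.0174, -0.1736, -0.9848, 0.0000]
J3: z=[-0.1736, -0.9848, 0.0000] o=[-0.7534, 0.1328, 0.2165] → [-0.0225, 0.0040, 0.1076, -0.1736, -0.9848, 0.0000]
V = J·q̇ = [0.2259, 0.4622, 0.1144, -0.0464, -0.2629, -0.7520]

0.2259 0.4622 0.1144 -0.0464 -0.2629 -0.7520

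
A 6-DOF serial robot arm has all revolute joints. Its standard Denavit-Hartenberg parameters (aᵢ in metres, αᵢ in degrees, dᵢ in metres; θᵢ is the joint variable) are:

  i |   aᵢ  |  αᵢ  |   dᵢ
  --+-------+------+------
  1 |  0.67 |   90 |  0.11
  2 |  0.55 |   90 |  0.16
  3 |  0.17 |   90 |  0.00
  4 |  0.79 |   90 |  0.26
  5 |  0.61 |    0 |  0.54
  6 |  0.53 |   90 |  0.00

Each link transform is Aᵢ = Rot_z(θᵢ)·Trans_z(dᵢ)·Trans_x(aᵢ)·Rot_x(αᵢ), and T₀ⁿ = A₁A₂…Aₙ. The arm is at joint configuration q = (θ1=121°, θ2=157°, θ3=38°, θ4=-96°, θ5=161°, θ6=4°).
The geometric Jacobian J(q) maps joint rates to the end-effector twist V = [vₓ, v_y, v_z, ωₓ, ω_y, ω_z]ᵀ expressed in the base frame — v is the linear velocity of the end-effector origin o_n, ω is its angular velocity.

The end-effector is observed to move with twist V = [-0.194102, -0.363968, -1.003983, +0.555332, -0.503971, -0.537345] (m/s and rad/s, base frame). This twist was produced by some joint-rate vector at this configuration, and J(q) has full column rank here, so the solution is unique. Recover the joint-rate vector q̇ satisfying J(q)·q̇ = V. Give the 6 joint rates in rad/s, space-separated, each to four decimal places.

-0.5910 0.8550 -0.2160 0.9230 -0.4150 0.2700

o_n = [-0.5495, -0.0877, 0.6902]
J₁: ẑ×o_n = [0.0877, -0.5495, 0.0000], ω = ẑ
J2: z=[0.8572, 0.5150, 0.0000] o=[-0.3451, 0.5743, 0.1100] → [0.2988, -0.4974, -0.4622, 0.8572, 0.5150, 0.0000]
J3: z=[-0.2012, 0.3349, 0.9205] o=[0.0528, 0.2227, 0.3249] → [0.4082, -0.4809, 0.2642, -0.2012, 0.3349, 0.9205]
J4: z=[-0.3836, -0.8916, 0.2406] o=[0.2060, 0.1709, 0.3772] → [-0.2168, -0.0617, -0.5745, -0.3836, -0.8916, 0.2406]
J5: z=[-0.9174, 0.3380, -0.2100] o=[0.1900, -0.2989, -0.3089] → [0.3820, 1.0719, 0.0563, -0.9174, 0.3380, -0.2100]
J6: z=[-0.9174, 0.3380, -0.2100] o=[-0.4427, -0.1197, 0.1721] → [0.1818, 0.4978, 0.0068, -0.9174, 0.3380, -0.2100]
q̇ = J⁺·V = [-0.5910, 0.8550, -0.2160, 0.9230, -0.4150, 0.2700]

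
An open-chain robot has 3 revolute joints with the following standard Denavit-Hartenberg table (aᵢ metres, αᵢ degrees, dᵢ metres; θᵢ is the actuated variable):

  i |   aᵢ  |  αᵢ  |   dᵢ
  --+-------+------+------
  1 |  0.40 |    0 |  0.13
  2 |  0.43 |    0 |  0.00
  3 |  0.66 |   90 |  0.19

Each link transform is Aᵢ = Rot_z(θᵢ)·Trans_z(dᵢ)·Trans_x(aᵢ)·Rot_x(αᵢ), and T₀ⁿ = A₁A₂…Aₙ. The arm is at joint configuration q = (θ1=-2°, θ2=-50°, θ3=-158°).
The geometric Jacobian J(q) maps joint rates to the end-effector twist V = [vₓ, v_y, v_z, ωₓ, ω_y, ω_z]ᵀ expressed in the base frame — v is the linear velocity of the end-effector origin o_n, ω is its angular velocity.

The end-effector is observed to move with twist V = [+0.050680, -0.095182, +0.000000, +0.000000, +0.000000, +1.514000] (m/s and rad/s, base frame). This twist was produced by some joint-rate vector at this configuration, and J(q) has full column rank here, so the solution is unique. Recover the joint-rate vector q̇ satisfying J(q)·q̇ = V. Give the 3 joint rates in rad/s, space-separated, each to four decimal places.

o_n = [0.0929, -0.0228, 0.3200]
J₁: ẑ×o_n = [0.0228, 0.0929, -0.0000], ω = ẑ
J2: z=[0.0000, 0.0000, 1.0000] o=[0.3998, -0.0140, 0.1300] → [0.0088, -0.3068, 0.0000, 0.0000, 0.0000, 1.0000]
J3: z=[0.0000, 0.0000, 1.0000] o=[0.6645, -0.3528, 0.1300] → [-0.3300, -0.5716, 0.0000, 0.0000, 0.0000, 1.0000]
q̇ = J⁺·V = [0.8750, 0.7130, -0.0740]

0.8750 0.7130 -0.0740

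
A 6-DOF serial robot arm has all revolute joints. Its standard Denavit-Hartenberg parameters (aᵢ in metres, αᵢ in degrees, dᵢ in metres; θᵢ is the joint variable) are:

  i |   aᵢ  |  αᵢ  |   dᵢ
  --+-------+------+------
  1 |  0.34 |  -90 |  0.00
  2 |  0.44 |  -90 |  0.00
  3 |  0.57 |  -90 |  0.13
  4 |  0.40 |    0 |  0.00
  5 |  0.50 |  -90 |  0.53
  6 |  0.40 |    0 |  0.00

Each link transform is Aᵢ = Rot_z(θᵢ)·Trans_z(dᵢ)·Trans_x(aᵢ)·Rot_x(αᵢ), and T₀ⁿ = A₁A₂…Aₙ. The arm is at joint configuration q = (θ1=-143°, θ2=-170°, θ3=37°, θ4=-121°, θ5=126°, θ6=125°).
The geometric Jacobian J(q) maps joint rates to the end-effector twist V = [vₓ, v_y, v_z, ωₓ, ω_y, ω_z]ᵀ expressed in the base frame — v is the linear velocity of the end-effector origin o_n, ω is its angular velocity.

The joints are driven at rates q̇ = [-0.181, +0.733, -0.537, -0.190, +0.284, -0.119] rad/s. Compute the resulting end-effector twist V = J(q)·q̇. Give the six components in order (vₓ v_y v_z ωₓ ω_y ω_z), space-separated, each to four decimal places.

o_n = [-0.0123, 0.6704, 0.5856]
J₁: ẑ×o_n = [-0.6704, -0.0123, 0.0000], ω = ẑ
J2: z=[0.6018, -0.7986, 0.0000] o=[-0.2715, -0.2046, 0.0000] → [-0.4677, -0.3524, 0.7336, 0.6018, -0.7986, 0.0000]
J3: z=[-0.1387, -0.1045, 0.9848] o=[0.0745, 0.0562, 0.0764] → [-0.6582, -0.0149, -0.0943, -0.1387, -0.1045, 0.9848]
J4: z=[-0.9540, 0.2811, -0.1045] o=[0.2081, 0.5863, 0.2835] → [0.0937, 0.3112, -0.0183, -0.9540, 0.2811, -0.1045]
J5: z=[-0.9540, 0.2811, -0.1045] o=[0.1057, 0.3540, 0.5926] → [0.0311, 0.0057, -0.2687, -0.9540, 0.2811, -0.1045]
J6: z=[0.1150, 0.0210, -0.9931] o=[-0.2613, 0.9827, 0.5633] → [-0.3096, -0.2499, -0.0411, 0.1150, 0.0210, -0.9931]
V = J·q̇ = [0.1599, -0.2759, 0.5204, 0.4122, -0.5053, -0.6015]

0.1599 -0.2759 0.5204 0.4122 -0.5053 -0.6015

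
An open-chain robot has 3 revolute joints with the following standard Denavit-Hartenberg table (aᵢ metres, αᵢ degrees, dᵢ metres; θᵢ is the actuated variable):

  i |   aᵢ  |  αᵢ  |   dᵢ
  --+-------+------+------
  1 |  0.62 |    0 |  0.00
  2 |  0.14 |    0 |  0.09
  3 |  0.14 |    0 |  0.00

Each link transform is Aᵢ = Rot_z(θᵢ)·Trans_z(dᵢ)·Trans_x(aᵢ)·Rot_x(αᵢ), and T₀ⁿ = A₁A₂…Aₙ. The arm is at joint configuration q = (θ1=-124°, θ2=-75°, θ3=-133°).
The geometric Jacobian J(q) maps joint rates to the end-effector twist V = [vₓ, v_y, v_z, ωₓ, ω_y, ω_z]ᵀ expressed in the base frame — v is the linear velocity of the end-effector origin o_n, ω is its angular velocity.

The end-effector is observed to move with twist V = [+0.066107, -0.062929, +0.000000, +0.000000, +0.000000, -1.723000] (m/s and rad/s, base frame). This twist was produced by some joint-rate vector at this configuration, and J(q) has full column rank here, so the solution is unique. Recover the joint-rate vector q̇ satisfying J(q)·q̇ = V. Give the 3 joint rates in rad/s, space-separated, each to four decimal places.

o_n = [-0.3555, -0.4027, 0.0900]
J₁: ẑ×o_n = [0.4027, -0.3555, 0.0000], ω = ẑ
J2: z=[0.0000, 0.0000, 1.0000] o=[-0.3467, -0.5140, 0.0000] → [-0.1113, -0.0088, 0.0000, 0.0000, 0.0000, 1.0000]
J3: z=[0.0000, 0.0000, 1.0000] o=[-0.4791, -0.4684, 0.0900] → [-0.0657, 0.1236, 0.0000, 0.0000, 0.0000, 1.0000]
q̇ = J⁺·V = [-0.1560, -0.5690, -0.9980]

-0.1560 -0.5690 -0.9980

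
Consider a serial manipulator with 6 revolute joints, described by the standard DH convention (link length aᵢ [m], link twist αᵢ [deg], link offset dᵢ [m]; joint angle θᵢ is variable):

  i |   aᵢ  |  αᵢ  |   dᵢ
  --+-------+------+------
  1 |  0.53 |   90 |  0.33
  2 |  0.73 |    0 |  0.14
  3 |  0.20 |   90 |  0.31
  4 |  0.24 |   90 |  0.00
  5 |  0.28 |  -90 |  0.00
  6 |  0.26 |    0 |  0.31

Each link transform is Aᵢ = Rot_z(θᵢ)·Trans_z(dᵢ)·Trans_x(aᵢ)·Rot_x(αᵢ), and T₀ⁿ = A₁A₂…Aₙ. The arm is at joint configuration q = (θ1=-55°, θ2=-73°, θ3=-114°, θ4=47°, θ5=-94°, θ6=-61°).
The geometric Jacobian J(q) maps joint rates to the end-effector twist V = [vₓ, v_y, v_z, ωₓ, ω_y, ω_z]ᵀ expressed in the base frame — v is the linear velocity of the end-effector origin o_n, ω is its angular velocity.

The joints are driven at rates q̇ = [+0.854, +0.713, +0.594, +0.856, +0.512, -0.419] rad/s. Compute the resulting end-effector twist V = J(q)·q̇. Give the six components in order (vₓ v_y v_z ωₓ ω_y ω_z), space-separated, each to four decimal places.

o_n = [-0.5679, -0.3674, -0.7037]
J₁: ẑ×o_n = [0.3674, -0.5679, 0.0000], ω = ẑ
J2: z=[-0.8192, -0.5736, 0.0000] o=[0.3040, -0.4342, 0.3300] → [0.5929, -0.8467, -0.5548, -0.8192, -0.5736, 0.0000]
J3: z=[-0.8192, -0.5736, 0.0000] o=[0.3117, -0.6893, -0.3681] → [0.1925, -0.2749, -0.7682, -0.8192, -0.5736, 0.0000]
J4: z=[0.0699, -0.0998, 0.9925] o=[-0.0561, -0.7045, -0.3437] → [-0.2987, -0.4828, -0.0275, 0.0699, -0.0998, 0.9925]
J5: z=[0.1423, 0.9858, 0.0891] o=[-0.2930, -0.6721, -0.3238] → [-0.4017, 0.0296, 0.3143, 0.1423, 0.9858, 0.0891]
J6: z=[-0.9898, 0.1416, 0.0137] o=[-0.2933, -0.6468, -0.6026] → [-0.0181, -0.1038, -0.2377, -0.9898, 0.1416, 0.0137]
V = J·q̇ = [0.3971, -1.6066, -0.6149, -0.5232, -0.3897, 1.7435]

0.3971 -1.6066 -0.6149 -0.5232 -0.3897 1.7435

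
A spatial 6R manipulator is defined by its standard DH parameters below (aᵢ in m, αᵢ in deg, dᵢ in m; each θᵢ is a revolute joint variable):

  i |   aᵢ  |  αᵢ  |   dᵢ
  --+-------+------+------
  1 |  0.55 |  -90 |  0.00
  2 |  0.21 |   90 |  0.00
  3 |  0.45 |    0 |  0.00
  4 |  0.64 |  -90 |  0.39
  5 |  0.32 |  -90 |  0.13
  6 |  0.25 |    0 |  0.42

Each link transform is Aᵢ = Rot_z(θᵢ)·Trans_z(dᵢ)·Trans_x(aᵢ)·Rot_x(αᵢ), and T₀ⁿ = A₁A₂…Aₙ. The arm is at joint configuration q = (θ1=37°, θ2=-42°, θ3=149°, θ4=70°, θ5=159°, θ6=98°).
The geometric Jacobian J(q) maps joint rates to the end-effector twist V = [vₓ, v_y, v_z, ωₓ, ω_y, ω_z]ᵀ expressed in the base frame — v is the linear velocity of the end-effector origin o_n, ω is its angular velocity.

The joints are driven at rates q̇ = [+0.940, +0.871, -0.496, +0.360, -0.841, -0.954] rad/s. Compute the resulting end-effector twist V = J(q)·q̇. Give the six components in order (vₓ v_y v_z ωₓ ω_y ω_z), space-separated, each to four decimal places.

o_n = [-0.2852, 0.0138, 0.2221]
J₁: ẑ×o_n = [-0.0138, -0.2852, 0.0000], ω = ẑ
J2: z=[-0.6018, 0.7986, 0.0000] o=[0.4392, 0.3310, 0.0000] → [0.1774, 0.1337, 0.7694, -0.6018, 0.7986, 0.0000]
J3: z=[-0.5344, -0.4027, 0.7431] o=[0.5639, 0.4249, 0.1405] → [0.2727, -0.5874, -0.1222, -0.5344, -0.4027, 0.7431]
J4: z=[-0.5344, -0.4027, 0.7431] o=[0.1955, 0.4375, -0.1176] → [0.1781, -0.1757, 0.0329, -0.5344, -0.4027, 0.7431]
J5: z=[0.8412, -0.3392, 0.4211] o=[-0.0657, -0.2637, -0.1606] → [-0.2466, -0.4143, 0.1590, 0.8412, -0.3392, 0.4211]
J6: z=[-0.4693, -0.0713, 0.8801] o=[0.1295, -0.0076, -0.0357] → [-0.0372, -0.2440, -0.0396, -0.4693, -0.0713, 0.8801]
V = J·q̇ = [0.3133, 0.6577, 0.6467, -0.7112, 1.1036, -0.3549]

0.3133 0.6577 0.6467 -0.7112 1.1036 -0.3549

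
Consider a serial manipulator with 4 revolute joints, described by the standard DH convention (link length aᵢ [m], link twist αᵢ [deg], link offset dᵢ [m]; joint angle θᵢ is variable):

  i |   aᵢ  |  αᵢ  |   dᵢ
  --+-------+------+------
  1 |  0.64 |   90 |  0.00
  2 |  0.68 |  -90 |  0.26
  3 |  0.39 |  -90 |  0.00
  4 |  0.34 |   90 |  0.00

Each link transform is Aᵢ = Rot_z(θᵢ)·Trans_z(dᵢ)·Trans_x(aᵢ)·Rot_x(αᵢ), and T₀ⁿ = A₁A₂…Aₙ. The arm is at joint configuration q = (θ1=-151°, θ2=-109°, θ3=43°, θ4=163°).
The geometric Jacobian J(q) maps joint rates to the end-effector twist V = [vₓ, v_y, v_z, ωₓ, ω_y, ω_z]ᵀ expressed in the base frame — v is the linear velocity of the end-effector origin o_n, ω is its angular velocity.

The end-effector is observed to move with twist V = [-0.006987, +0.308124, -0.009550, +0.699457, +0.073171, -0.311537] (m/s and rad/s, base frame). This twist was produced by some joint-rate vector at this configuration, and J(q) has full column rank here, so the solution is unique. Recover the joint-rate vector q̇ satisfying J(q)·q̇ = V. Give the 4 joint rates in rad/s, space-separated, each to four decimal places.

-0.7140 -0.0930 -0.7430 0.2490

o_n = [-0.3750, 0.0388, -0.6554]
J₁: ẑ×o_n = [-0.0388, -0.3750, 0.0000], ω = ẑ
J2: z=[-0.4848, 0.8746, 0.0000] o=[-0.5598, -0.3103, 0.0000] → [-0.5733, -0.3178, -0.3308, -0.4848, 0.8746, 0.0000]
J3: z=[-0.8270, -0.4584, -0.3256] o=[-0.4922, 0.0245, -0.6430] → [0.0104, -0.0485, 0.0418, -0.8270, -0.4584, -0.3256]
J4: z=[0.1604, -0.7473, 0.6448] o=[-0.2820, -0.1632, -0.9126] → [-0.3225, -0.1012, -0.0371, 0.1604, -0.7473, 0.6448]
q̇ = J⁺·V = [-0.7140, -0.0930, -0.7430, 0.2490]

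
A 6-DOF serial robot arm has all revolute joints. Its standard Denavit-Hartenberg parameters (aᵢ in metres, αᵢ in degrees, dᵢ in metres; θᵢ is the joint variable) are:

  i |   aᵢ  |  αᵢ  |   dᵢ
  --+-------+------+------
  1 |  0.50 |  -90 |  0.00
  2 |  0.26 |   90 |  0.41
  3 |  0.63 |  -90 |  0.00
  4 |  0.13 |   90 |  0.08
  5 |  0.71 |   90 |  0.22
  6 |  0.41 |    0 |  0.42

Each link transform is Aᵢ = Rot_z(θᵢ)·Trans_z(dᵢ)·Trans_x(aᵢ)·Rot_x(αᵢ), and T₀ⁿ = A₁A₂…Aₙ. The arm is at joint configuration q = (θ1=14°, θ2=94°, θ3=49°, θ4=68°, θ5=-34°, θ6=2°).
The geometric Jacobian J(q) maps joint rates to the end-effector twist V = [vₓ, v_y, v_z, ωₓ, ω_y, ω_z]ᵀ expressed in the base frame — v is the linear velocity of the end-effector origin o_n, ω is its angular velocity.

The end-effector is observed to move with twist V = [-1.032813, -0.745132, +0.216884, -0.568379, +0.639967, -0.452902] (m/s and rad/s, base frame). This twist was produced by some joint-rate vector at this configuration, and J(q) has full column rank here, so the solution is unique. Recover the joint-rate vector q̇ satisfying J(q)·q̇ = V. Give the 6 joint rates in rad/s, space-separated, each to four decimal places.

o_n = [-0.4518, 0.6041, -1.6419]
J₁: ẑ×o_n = [-0.6041, -0.4518, 0.0000], ω = ẑ
J2: z=[-0.2419, 0.9703, 0.0000] o=[0.4851, 0.1210, 0.0000] → [-1.5932, -0.3972, 0.7922, -0.2419, 0.9703, 0.0000]
J3: z=[0.9679, 0.2413, -0.0698] o=[0.3684, 0.5144, -0.2594] → [-0.3274, 1.3954, 0.2848, 0.9679, 0.2413, -0.0698]
J4: z=[-0.1076, 0.6493, 0.7529] o=[0.2254, 0.9688, -0.6717] → [-0.3555, -0.6142, 0.4789, -0.1076, 0.6493, 0.7529]
J5: z=[0.1521, 0.7591, -0.6329] o=[0.0890, 1.0267, -0.6349] → [-1.0319, 0.4955, 0.3462, 0.1521, 0.7591, -0.6329]
J6: z=[0.6386, -0.5643, -0.5232] o=[-0.4131, 0.9633, -1.1793] → [0.0731, 0.3157, -0.2512, 0.6386, -0.5643, -0.5232]
q̇ = J⁺·V = [0.1120, 0.1330, -0.7960, 0.0910, 0.9620, 0.1530]

0.1120 0.1330 -0.7960 0.0910 0.9620 0.1530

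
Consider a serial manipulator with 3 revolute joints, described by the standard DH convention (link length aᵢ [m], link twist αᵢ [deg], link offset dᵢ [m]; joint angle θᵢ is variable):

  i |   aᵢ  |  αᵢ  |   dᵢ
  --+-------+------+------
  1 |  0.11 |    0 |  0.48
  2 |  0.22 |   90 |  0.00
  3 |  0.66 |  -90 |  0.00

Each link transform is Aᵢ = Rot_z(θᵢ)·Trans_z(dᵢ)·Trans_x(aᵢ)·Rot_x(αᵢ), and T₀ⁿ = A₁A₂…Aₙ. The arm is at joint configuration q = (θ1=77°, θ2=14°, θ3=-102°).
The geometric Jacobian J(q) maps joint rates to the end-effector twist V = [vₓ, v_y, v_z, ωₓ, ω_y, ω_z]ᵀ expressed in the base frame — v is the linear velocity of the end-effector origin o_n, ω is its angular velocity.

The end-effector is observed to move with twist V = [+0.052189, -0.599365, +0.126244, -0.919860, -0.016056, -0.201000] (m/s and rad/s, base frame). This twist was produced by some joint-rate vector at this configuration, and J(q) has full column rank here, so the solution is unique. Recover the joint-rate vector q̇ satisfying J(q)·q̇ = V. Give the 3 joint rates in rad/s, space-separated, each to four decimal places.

o_n = [0.0233, 0.1899, -0.1656]
J₁: ẑ×o_n = [-0.1899, 0.0233, 0.0000], ω = ẑ
J2: z=[0.0000, 0.0000, 1.0000] o=[0.0247, 0.1072, 0.4800] → [-0.0828, -0.0014, 0.0000, 0.0000, 0.0000, 1.0000]
J3: z=[0.9998, 0.0175, 0.0000] o=[0.0209, 0.3271, 0.4800] → [-0.0113, 0.6455, -0.1372, 0.9998, 0.0175, 0.0000]
q̇ = J⁺·V = [-0.2350, 0.0340, -0.9200]

-0.2350 0.0340 -0.9200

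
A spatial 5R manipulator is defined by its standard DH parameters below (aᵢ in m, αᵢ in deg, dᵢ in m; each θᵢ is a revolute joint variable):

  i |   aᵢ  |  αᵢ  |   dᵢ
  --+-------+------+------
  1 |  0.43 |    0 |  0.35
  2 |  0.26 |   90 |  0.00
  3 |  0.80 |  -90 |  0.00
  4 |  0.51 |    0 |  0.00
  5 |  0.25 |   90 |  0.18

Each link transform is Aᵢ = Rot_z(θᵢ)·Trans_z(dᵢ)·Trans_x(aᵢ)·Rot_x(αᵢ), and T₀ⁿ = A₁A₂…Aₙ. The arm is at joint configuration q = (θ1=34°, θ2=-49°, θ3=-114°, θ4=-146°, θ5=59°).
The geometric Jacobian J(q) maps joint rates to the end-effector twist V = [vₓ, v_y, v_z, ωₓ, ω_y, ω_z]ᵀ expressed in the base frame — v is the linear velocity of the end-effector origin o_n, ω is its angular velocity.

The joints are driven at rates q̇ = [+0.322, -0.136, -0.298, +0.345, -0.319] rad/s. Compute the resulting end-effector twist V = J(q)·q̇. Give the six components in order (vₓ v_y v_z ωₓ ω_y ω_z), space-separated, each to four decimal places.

o_n = [0.4747, -0.3449, -0.0797]
J₁: ẑ×o_n = [0.3449, 0.4747, -0.0000], ω = ẑ
J2: z=[0.0000, 0.0000, 1.0000] o=[0.3565, 0.2405, 0.3500] → [0.5854, 0.1182, -0.0000, 0.0000, 0.0000, 1.0000]
J3: z=[-0.2588, -0.9659, 0.0000] o=[0.6076, 0.1732, 0.3500] → [0.4151, -0.1112, 0.0057, -0.2588, -0.9659, 0.0000]
J4: z=[0.8824, -0.2364, -0.4067] o=[0.2933, 0.2574, -0.3808] → [-0.3162, -0.3395, -0.4886, 0.8824, -0.2364, -0.4067]
J5: z=[0.8824, -0.2364, -0.4067] o=[0.3856, -0.0626, 0.0054] → [-0.0947, 0.0389, -0.2281, 0.8824, -0.2364, -0.4067]
V = J·q̇ = [-0.1711, 0.0404, -0.0975, 0.1001, 0.2817, 0.1754]

-0.1711 0.0404 -0.0975 0.1001 0.2817 0.1754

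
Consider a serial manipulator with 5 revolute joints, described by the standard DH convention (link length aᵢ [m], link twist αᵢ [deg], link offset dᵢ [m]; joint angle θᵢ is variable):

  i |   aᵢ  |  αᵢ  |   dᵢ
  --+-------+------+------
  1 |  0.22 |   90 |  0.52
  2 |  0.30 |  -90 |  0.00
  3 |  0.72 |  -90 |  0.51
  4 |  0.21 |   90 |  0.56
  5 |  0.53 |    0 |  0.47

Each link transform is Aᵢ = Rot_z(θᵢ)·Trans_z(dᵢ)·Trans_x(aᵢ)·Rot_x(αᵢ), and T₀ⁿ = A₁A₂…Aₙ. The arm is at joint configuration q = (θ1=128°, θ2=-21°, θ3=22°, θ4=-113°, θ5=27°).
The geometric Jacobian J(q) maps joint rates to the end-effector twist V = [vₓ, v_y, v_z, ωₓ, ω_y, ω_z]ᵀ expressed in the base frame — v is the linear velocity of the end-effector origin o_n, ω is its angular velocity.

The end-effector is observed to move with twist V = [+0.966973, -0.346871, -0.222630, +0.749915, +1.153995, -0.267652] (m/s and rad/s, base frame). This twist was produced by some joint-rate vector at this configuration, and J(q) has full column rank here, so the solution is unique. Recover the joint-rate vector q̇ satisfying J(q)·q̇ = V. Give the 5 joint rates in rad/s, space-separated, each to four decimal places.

-0.5050 0.4210 0.3910 -0.9410 0.0230

o_n = [-0.9482, -0.0047, 1.4040]
J₁: ẑ×o_n = [0.0047, -0.9482, 0.0000], ω = ẑ
J2: z=[0.7880, 0.6157, 0.0000] o=[-0.1354, 0.1734, 0.5200] → [0.5443, -0.6966, 0.3601, 0.7880, 0.6157, 0.0000]
J3: z=[-0.2206, 0.2824, 0.9336] o=[-0.3079, 0.3941, 0.4125] → [0.6523, -0.3791, 0.2688, -0.2206, 0.2824, 0.9336]
J4: z=[-0.5153, -0.8464, 0.1342] o=[-1.0166, 0.8631, 0.6494] → [-0.5222, 0.3981, 0.5051, -0.5153, -0.8464, 0.1342]
J5: z=[0.8485, -0.5259, -0.0589] o=[-1.2799, 0.4067, 0.9323] → [-0.2723, -0.4198, -0.1746, 0.8485, -0.5259, -0.0589]
q̇ = J⁺·V = [-0.5050, 0.4210, 0.3910, -0.9410, 0.0230]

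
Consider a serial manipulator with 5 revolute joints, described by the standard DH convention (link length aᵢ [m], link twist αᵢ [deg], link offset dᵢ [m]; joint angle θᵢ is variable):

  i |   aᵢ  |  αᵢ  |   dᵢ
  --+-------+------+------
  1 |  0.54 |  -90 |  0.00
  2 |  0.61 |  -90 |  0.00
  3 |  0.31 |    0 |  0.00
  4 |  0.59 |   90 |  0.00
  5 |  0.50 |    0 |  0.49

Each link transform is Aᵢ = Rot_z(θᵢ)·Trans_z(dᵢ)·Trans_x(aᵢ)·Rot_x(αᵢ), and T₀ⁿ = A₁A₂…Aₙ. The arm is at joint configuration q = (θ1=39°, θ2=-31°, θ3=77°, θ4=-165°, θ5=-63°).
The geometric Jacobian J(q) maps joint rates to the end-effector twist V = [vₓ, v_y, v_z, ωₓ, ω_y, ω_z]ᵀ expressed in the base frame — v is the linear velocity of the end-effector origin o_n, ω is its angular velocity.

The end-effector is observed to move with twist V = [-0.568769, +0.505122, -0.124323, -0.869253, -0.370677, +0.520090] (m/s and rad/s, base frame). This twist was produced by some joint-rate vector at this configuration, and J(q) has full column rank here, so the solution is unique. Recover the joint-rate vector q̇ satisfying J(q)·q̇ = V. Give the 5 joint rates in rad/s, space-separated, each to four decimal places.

0.7850 0.2270 -0.9030 0.6620 0.9160

o_n = [0.0524, 0.7264, 0.4944]
J₁: ẑ×o_n = [-0.7264, 0.0524, 0.0000], ω = ẑ
J2: z=[-0.6293, 0.7771, 0.0000] o=[0.4197, 0.3398, 0.0000] → [0.3842, 0.3112, 0.0421, -0.6293, 0.7771, 0.0000]
J3: z=[0.4003, 0.3241, -0.8572] o=[0.8260, 0.6689, 0.3142] → [0.1077, 0.5909, 0.2738, 0.4003, 0.3241, -0.8572]
J4: z=[0.4003, 0.3241, -0.8572] o=[1.0625, 0.4718, 0.3501] → [0.2651, 0.8081, 0.4293, 0.4003, 0.3241, -0.8572]
J5: z=[-0.6877, -0.5120, -0.5147] o=[0.7052, 0.9411, 0.3607] → [-0.1790, 0.4280, -0.1866, -0.6877, -0.5120, -0.5147]
q̇ = J⁺·V = [0.7850, 0.2270, -0.9030, 0.6620, 0.9160]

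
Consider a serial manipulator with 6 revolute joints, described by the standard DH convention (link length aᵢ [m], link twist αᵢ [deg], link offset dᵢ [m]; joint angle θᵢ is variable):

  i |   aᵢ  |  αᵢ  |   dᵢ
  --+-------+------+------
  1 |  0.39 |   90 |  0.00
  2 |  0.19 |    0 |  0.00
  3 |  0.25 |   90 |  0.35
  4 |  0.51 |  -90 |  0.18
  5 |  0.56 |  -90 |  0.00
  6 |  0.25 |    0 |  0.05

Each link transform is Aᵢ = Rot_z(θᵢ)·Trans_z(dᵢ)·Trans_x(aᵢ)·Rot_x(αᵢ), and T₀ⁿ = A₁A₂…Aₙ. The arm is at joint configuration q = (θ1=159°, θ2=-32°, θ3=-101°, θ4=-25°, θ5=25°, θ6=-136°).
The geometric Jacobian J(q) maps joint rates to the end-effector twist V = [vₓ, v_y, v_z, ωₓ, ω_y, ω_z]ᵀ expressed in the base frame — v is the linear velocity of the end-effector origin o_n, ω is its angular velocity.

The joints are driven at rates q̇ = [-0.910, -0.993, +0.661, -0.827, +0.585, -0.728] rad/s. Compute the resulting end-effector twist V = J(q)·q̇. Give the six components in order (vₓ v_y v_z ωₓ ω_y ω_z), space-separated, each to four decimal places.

-0.1975 -0.8404 0.2995 0.2452 -0.0211 -1.4088

o_n = [0.2102, 0.0855, -0.9073]
J₁: ẑ×o_n = [-0.0855, 0.2102, 0.0000], ω = ẑ
J2: z=[0.3584, 0.9336, 0.0000] o=[-0.3641, 0.1398, 0.0000] → [-0.8471, 0.3252, -0.5556, 0.3584, 0.9336, 0.0000]
J3: z=[0.3584, 0.9336, 0.0000] o=[-0.5145, 0.1975, -0.1007] → [-0.7531, 0.2891, -0.7167, 0.3584, 0.9336, 0.0000]
J4: z=[0.6828, -0.2621, 0.6820] o=[-0.2299, 0.4632, -0.2835] → [0.4210, 0.7261, -0.1425, 0.6828, -0.2621, 0.6820]
J5: z=[0.5939, 0.7428, -0.3091] o=[0.1100, 0.1018, -0.4988] → [-0.3085, 0.2117, -0.0840, 0.5939, 0.7428, -0.3091]
J6: z=[-0.7987, 0.4979, -0.3380] o=[0.1644, -0.1488, -0.9966] → [0.1237, 0.0559, -0.2100, -0.7987, 0.4979, -0.3380]
V = J·q̇ = [-0.1975, -0.8404, 0.2995, 0.2452, -0.0211, -1.4088]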